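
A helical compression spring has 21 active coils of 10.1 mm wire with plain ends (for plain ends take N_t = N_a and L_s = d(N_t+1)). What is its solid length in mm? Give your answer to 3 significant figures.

222 mm

plain ends: N_t = N_a = 21
L_s = d·(N_t+1) = 10.1 × 22 = 222.2 mm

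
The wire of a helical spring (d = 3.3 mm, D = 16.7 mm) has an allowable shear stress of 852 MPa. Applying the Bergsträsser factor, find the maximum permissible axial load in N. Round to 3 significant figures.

558 N

C = D/d = 16.7/3.3 = 5.0606
K_B = (4C+2)/(4C−3) = 22.242/17.242 = 1.2900
τ_max = K·8FD/(πd³) → F_max = τ_allow·πd³/(8DK)
F_max = 852·π·3.3³/(8·16.7·1.2900) = 96190/172.34 = 558.14 N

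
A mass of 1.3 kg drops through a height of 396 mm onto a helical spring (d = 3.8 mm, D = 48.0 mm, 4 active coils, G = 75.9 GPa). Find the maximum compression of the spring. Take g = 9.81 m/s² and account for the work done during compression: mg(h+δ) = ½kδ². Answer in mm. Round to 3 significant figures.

50.5 mm

k = Gd⁴/(8D³N_a) = (75.9×10³)(3.8⁴)/(8·48.0³·4) = 4.472 N/mm
W = mg = 1.3 × 9.81 = 12.753 N
½kδ² − Wδ − Wh = 0 → δ = (W + √(W² + 2kWh))/k
δ = (12.753 + √(162.64 + 45169))/4.472 = (12.753 + 212.91)/4.472 = 50.462 mm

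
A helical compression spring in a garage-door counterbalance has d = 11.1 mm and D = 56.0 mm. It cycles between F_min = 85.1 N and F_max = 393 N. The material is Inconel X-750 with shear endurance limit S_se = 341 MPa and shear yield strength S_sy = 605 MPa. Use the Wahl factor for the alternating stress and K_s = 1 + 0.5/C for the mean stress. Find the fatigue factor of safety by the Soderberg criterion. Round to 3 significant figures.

C = D/d = 56.0/11.1 = 5.0450; K_W = (4C−1)/(4C−4)+0.615/C = 1.3073; K_s = 1+0.5/C = 1.0991
F_a = (F_max−F_min)/2 = 153.95 N; F_m = (F_max+F_min)/2 = 239.05 N
τ_a = K_W·8F_aD/(πd³) = 1.3073 × 16.052 = 20.985 MPa
τ_m = K_s·8F_mD/(πd³) = 1.0991 × 24.926 = 27.396 MPa
Soderberg: 1/n_f = τ_a/S_se + τ_m/S_sy = 20.985/341 + 27.396/605 = 0.06154 + 0.04528 = 0.10682
n_f = 1/0.10682 = 9.361

9.36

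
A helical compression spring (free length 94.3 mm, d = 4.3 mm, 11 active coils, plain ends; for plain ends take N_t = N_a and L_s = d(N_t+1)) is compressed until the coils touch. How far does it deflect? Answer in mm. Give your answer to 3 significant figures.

N_t = 11; L_s = 4.3·12 = 51.6 mm
δ_solid = L₀ − L_s = 94.3 − 51.6 = 42.7 mm

42.7 mm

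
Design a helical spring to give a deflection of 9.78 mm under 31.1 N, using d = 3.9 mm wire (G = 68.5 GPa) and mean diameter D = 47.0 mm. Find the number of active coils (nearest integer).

6

Required rate k = F/δ = 31.1/9.78 = 3.18 N/mm
N_a = Gd⁴/(8D³k) = (68.5×10³ × 3.9⁴)/(8 × 47.0³ × 3.18)
    = 1.58471e+07 / 2.64122e+06 = 6 → 6 coils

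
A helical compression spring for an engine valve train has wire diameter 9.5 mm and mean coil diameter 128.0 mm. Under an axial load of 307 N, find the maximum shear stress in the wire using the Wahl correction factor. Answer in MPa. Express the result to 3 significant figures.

129 MPa

Spring index C = D/d = 128.0/9.5 = 13.4737
K_W = (4C−1)/(4C−4) + 0.615/C = 52.895/49.895 + 0.0456 = 1.1058
τ₀ = 8FD/(πd³) = 8·307·128.0/(π·9.5³) = 314368/2693.5 = 116.71 MPa
τ_max = K·τ₀ = 1.1058 × 116.71 = 129.06 MPa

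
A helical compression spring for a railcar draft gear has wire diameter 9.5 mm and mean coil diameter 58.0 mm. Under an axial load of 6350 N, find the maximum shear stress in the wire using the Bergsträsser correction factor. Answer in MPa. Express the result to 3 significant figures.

1350 MPa

Spring index C = D/d = 58.0/9.5 = 6.1053
K_B = (4C+2)/(4C−3) = 26.421/21.421 = 1.2334
τ₀ = 8FD/(πd³) = 8·6350·58.0/(π·9.5³) = 2.9464e+06/2693.5 = 1093.9 MPa
τ_max = K·τ₀ = 1.2334 × 1093.9 = 1349.2 MPa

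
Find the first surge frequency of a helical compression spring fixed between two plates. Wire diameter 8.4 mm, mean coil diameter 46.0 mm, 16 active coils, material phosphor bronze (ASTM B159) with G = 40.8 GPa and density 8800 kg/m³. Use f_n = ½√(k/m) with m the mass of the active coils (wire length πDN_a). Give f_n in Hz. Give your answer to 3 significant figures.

k = Gd⁴/(8D³N_a) = (40.8×10³)(8.4⁴)/(8·46.0³·16) = 16.304 N/mm = 16304 N/m
Wire length L = πDN_a = π·46.0·16 = 2312.2 mm
m = ρ·(πd²/4)·L = 8800 × 55.418×10⁻⁶ m² × 2.3122 m = 1.1276 kg
f_n = ½√(k/m) = 0.5·√(16304/1.1276) = 0.5·√(14459) = 60.123 Hz

60.1 Hz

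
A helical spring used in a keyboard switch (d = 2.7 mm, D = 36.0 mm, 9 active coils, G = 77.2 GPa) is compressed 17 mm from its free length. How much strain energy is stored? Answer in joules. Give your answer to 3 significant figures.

0.176 J

k = Gd⁴/(8D³N_a) = (77.2×10³)(2.7⁴)/(8·36.0³·9) = 1.2213 N/mm
U = ½kδ² = 0.5 × 1.2213 × 17² = 176.48 N·mm = 0.17648 J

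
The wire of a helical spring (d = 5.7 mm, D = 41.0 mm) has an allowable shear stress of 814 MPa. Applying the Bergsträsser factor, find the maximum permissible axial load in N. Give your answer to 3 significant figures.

1210 N

C = D/d = 41.0/5.7 = 7.1930
K_B = (4C+2)/(4C−3) = 30.772/25.772 = 1.1940
τ_max = K·8FD/(πd³) → F_max = τ_allow·πd³/(8DK)
F_max = 814·π·5.7³/(8·41.0·1.1940) = 4.7359e+05/391.64 = 1209.3 N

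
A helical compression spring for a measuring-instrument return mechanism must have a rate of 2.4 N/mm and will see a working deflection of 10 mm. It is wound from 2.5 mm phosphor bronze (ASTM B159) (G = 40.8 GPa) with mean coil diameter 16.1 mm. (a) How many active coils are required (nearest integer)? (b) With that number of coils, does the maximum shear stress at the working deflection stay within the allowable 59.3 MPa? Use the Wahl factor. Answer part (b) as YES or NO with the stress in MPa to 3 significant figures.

N_a = Gd⁴/(8D³k) = (40.8×10³)(2.5⁴)/(8·16.1³·2.4) = 19.89 → N_a = 20
Actual rate k = Gd⁴/(8D³·20) = 2.3868 N/mm
Working load F = kδ = 2.3868·10 = 23.868 N
C = 16.1/2.5 = 6.4400; K_W = (4C−1)/(4C−4)+0.615/C = 1.2334
τ_max = K_W·8FD/(πd³) = 1.2334·62.628 = 77.243 MPa
τ_max > 59.3 MPa → exceeds allowable

(a) 20 coils; (b) NO, τ_max = 77.2 MPa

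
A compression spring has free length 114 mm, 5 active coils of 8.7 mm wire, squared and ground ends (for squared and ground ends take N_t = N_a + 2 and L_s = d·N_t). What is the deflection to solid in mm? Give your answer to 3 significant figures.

N_t = 7; L_s = 8.7·7 = 60.9 mm
δ_solid = L₀ − L_s = 114 − 60.9 = 53.1 mm

53.1 mm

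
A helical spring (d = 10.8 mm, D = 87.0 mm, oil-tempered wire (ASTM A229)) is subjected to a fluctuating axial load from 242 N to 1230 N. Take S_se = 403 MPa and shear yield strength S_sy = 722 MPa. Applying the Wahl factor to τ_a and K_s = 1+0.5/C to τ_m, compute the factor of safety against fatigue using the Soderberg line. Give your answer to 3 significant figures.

C = D/d = 87.0/10.8 = 8.0556; K_W = (4C−1)/(4C−4)+0.615/C = 1.1826; K_s = 1+0.5/C = 1.0621
F_a = (F_max−F_min)/2 = 494 N; F_m = (F_max+F_min)/2 = 736 N
τ_a = K_W·8F_aD/(πd³) = 1.1826 × 86.879 = 102.75 MPa
τ_m = K_s·8F_mD/(πd³) = 1.0621 × 129.44 = 137.47 MPa
Soderberg: 1/n_f = τ_a/S_se + τ_m/S_sy = 102.75/403 + 137.47/722 = 0.25496 + 0.19041 = 0.44536
n_f = 1/0.44536 = 2.245

2.25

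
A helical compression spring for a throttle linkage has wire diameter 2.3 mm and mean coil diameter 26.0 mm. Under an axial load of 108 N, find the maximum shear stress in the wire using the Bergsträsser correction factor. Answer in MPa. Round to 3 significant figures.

Spring index C = D/d = 26.0/2.3 = 11.3043
K_B = (4C+2)/(4C−3) = 47.217/42.217 = 1.1184
τ₀ = 8FD/(πd³) = 8·108·26.0/(π·2.3³) = 22464/38.224 = 587.7 MPa
τ_max = K·τ₀ = 1.1184 × 587.7 = 657.3 MPa

657 MPa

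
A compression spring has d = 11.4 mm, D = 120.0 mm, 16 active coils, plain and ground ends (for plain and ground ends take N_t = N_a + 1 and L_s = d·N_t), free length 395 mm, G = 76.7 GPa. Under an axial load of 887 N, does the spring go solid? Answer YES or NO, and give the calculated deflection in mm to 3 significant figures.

NO, δ = 151 mm

k = Gd⁴/(8D³N_a) = (76.7×10³)(11.4⁴)/(8·120.0³·16) = 5.8568 N/mm
N_t = 17; L_s = 11.4·17 = 193.8 mm; δ_solid = L₀ − L_s = 395 − 193.8 = 201.2 mm
δ = F/k = 887/5.8568 = 151.45 mm
δ < δ_solid → spring does not go solid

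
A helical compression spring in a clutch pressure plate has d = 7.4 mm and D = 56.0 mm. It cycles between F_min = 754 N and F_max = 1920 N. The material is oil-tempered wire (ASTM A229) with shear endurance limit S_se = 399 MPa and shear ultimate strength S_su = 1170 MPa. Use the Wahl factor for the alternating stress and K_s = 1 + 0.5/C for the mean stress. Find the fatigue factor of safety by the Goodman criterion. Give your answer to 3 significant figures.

0.958

C = D/d = 56.0/7.4 = 7.5676; K_W = (4C−1)/(4C−4)+0.615/C = 1.1955; K_s = 1+0.5/C = 1.0661
F_a = (F_max−F_min)/2 = 583 N; F_m = (F_max+F_min)/2 = 1337 N
τ_a = K_W·8F_aD/(πd³) = 1.1955 × 205.16 = 245.27 MPa
τ_m = K_s·8F_mD/(πd³) = 1.0661 × 470.51 = 501.59 MPa
Goodman: 1/n_f = τ_a/S_se + τ_m/S_su = 245.27/399 + 501.59/1170 = 0.61470 + 0.42871 = 1.0434
n_f = 1/1.0434 = 0.9584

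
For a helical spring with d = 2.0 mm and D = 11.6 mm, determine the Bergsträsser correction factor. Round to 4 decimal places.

1.2475

C = D/d = 11.6/2.0 = 5.8000
K_B = (4C+2)/(4C−3) = 25.200/20.200 = 1.2475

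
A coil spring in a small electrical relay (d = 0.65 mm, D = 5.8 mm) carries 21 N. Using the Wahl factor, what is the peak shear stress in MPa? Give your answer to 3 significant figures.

Spring index C = D/d = 5.8/0.65 = 8.9231
K_W = (4C−1)/(4C−4) + 0.615/C = 34.692/31.692 + 0.0689 = 1.1636
τ₀ = 8FD/(πd³) = 8·21·5.8/(π·0.65³) = 974.4/0.86276 = 1129.4 MPa
τ_max = K·τ₀ = 1.1636 × 1129.4 = 1314.1 MPa

1310 MPa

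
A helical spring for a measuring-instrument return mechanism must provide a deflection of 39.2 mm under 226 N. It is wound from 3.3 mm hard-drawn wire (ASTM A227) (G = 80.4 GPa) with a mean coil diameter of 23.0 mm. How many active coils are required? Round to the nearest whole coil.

Required rate k = F/δ = 226/39.2 = 5.7653 N/mm
N_a = Gd⁴/(8D³k) = (80.4×10³ × 3.3⁴)/(8 × 23.0³ × 5.7653)
    = 9.5348e+06 / 561172 = 16.99 → 17 coils

17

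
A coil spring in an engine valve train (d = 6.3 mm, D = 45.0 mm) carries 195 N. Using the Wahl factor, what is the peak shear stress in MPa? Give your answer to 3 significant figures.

Spring index C = D/d = 45.0/6.3 = 7.1429
K_W = (4C−1)/(4C−4) + 0.615/C = 27.571/24.571 + 0.0861 = 1.2082
τ₀ = 8FD/(πd³) = 8·195·45.0/(π·6.3³) = 70200/785.55 = 89.365 MPa
τ_max = K·τ₀ = 1.2082 × 89.365 = 107.97 MPa

108 MPa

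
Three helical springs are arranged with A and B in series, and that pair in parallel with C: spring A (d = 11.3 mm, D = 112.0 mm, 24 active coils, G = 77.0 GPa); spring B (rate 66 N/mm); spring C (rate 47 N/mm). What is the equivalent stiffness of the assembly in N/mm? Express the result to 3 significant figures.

51.3 N/mm

k_A = Gd⁴/(8D³N_a) = (77.0×10³)(11.3⁴)/(8·112.0³·24) = 4.6542 N/mm
Springs A,B series: k_AB = 1/(1/4.6542+1/66) = 4.3477 N/mm; parallel with C: k_eq = 4.3477+47 = 51.348 N/mm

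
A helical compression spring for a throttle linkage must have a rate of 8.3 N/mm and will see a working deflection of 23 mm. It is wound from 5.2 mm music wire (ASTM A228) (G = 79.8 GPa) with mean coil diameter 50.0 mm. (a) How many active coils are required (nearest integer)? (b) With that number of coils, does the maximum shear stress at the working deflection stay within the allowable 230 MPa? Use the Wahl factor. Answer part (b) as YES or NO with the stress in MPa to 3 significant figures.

N_a = Gd⁴/(8D³k) = (79.8×10³)(5.2⁴)/(8·50.0³·8.3) = 7.03 → N_a = 7
Actual rate k = Gd⁴/(8D³·7) = 8.3352 N/mm
Working load F = kδ = 8.3352·23 = 191.71 N
C = 50.0/5.2 = 9.6154; K_W = (4C−1)/(4C−4)+0.615/C = 1.1510
τ_max = K_W·8FD/(πd³) = 1.1510·173.6 = 199.81 MPa
τ_max ≤ 230 MPa → acceptable

(a) 7 coils; (b) YES, τ_max = 200 MPa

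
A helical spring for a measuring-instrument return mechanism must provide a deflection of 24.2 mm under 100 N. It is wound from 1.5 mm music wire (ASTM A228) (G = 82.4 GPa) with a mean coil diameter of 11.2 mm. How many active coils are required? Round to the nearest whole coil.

Required rate k = F/δ = 100/24.2 = 4.1322 N/mm
N_a = Gd⁴/(8D³k) = (82.4×10³ × 1.5⁴)/(8 × 11.2³ × 4.1322)
    = 417150 / 46443.9 = 8.982 → 9 coils

9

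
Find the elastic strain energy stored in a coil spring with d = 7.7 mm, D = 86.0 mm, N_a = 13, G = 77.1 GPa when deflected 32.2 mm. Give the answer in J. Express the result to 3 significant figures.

k = Gd⁴/(8D³N_a) = (77.1×10³)(7.7⁴)/(8·86.0³·13) = 4.0972 N/mm
U = ½kδ² = 0.5 × 4.0972 × 32.2² = 2124.1 N·mm = 2.1241 J

2.12 J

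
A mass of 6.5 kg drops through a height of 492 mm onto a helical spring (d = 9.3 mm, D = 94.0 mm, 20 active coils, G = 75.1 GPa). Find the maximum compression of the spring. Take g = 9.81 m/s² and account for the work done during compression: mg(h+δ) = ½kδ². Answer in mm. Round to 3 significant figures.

138 mm

k = Gd⁴/(8D³N_a) = (75.1×10³)(9.3⁴)/(8·94.0³·20) = 4.2273 N/mm
W = mg = 6.5 × 9.81 = 63.765 N
½kδ² − Wδ − Wh = 0 → δ = (W + √(W² + 2kWh))/k
δ = (63.765 + √(4066 + 265244))/4.2273 = (63.765 + 518.95)/4.2273 = 137.84 mm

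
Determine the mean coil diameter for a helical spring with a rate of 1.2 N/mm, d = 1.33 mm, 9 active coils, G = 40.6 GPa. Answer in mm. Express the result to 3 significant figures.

D = (Gd⁴/(8N_a·k))^(1/3) = (40.6×10³·1.33⁴/(8·9·1.2))^(1/3)
  = (1470.34)^(1/3) = 11.3712 mm

11.4 mm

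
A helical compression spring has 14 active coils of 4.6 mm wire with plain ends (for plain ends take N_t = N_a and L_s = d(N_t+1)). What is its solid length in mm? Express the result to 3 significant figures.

plain ends: N_t = N_a = 14
L_s = d·(N_t+1) = 4.6 × 15 = 69 mm

69.0 mm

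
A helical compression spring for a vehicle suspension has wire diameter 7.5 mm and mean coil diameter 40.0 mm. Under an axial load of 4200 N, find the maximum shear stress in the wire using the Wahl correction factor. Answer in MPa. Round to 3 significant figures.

Spring index C = D/d = 40.0/7.5 = 5.3333
K_W = (4C−1)/(4C−4) + 0.615/C = 20.333/17.333 + 0.1153 = 1.2884
τ₀ = 8FD/(πd³) = 8·4200·40.0/(π·7.5³) = 1.344e+06/1325.4 = 1014.1 MPa
τ_max = K·τ₀ = 1.2884 × 1014.1 = 1306.5 MPa

1310 MPa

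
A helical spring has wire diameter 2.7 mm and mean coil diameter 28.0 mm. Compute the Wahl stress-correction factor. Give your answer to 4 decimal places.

1.1393

C = D/d = 28.0/2.7 = 10.3704
K_W = (4C−1)/(4C−4) + 0.615/C = 40.481/37.481 + 0.0593 = 1.1393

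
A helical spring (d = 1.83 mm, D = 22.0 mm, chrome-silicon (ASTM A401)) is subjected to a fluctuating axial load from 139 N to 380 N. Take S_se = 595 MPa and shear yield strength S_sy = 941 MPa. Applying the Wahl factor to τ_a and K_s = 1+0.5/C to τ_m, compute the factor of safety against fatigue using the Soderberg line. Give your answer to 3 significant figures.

C = D/d = 22.0/1.83 = 12.0219; K_W = (4C−1)/(4C−4)+0.615/C = 1.1192; K_s = 1+0.5/C = 1.0416
F_a = (F_max−F_min)/2 = 120.5 N; F_m = (F_max+F_min)/2 = 259.5 N
τ_a = K_W·8F_aD/(πd³) = 1.1192 × 1101.5 = 1232.8 MPa
τ_m = K_s·8F_mD/(πd³) = 1.0416 × 2372.2 = 2470.8 MPa
Soderberg: 1/n_f = τ_a/S_se + τ_m/S_sy = 1232.8/595 + 2470.8/941 = 2.07199 + 2.62576 = 4.6978
n_f = 1/4.6978 = 0.2129

0.213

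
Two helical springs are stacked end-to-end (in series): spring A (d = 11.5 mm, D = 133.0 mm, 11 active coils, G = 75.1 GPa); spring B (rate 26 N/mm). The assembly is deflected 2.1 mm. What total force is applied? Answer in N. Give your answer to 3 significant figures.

k_A = Gd⁴/(8D³N_a) = (75.1×10³)(11.5⁴)/(8·133.0³·11) = 6.3444 N/mm
Series: 1/k_eq = 1/6.3444 + 1/26 = 0.19608; k_eq = 5.1 N/mm
F = k_eq·δ = 5.1·2.1 = 10.71 N

10.7 N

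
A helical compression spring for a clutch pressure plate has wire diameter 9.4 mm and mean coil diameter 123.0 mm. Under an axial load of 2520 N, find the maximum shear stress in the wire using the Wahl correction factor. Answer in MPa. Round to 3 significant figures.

1050 MPa

Spring index C = D/d = 123.0/9.4 = 13.0851
K_W = (4C−1)/(4C−4) + 0.615/C = 51.340/48.340 + 0.0470 = 1.1091
τ₀ = 8FD/(πd³) = 8·2520·123.0/(π·9.4³) = 2.47968e+06/2609.4 = 950.3 MPa
τ_max = K·τ₀ = 1.1091 × 950.3 = 1053.9 MPa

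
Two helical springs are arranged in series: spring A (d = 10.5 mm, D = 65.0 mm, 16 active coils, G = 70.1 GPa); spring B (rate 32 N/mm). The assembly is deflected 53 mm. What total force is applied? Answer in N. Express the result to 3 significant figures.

k_A = Gd⁴/(8D³N_a) = (70.1×10³)(10.5⁴)/(8·65.0³·16) = 24.24 N/mm
Series: 1/k_eq = 1/24.24 + 1/32 = 0.072505; k_eq = 13.792 N/mm
F = k_eq·δ = 13.792·53 = 730.99 N

731 N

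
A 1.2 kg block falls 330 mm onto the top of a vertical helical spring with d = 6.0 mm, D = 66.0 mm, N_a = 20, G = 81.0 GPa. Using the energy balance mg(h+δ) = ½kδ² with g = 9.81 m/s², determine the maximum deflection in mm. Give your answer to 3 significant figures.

k = Gd⁴/(8D³N_a) = (81.0×10³)(6.0⁴)/(8·66.0³·20) = 2.2821 N/mm
W = mg = 1.2 × 9.81 = 11.772 N
½kδ² − Wδ − Wh = 0 → δ = (W + √(W² + 2kWh))/k
δ = (11.772 + √(138.58 + 17731))/2.2821 = (11.772 + 133.68)/2.2821 = 63.734 mm

63.7 mm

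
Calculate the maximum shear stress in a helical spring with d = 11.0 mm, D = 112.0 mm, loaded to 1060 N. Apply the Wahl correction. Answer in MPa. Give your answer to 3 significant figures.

259 MPa

Spring index C = D/d = 112.0/11.0 = 10.1818
K_W = (4C−1)/(4C−4) + 0.615/C = 39.727/36.727 + 0.0604 = 1.1421
τ₀ = 8FD/(πd³) = 8·1060·112.0/(π·11.0³) = 949760/4181.5 = 227.14 MPa
τ_max = K·τ₀ = 1.1421 × 227.14 = 259.41 MPa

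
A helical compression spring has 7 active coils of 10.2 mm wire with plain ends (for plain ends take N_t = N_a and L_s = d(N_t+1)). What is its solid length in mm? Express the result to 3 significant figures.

plain ends: N_t = N_a = 7
L_s = d·(N_t+1) = 10.2 × 8 = 81.6 mm

81.6 mm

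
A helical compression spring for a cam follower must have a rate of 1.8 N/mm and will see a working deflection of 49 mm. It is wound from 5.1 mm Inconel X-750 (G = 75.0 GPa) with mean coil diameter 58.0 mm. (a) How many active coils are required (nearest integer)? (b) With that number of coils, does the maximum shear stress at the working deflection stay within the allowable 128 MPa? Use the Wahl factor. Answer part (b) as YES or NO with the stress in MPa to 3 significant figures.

(a) 18 coils; (b) YES, τ_max = 111 MPa

N_a = Gd⁴/(8D³k) = (75.0×10³)(5.1⁴)/(8·58.0³·1.8) = 18.06 → N_a = 18
Actual rate k = Gd⁴/(8D³·18) = 1.8059 N/mm
Working load F = kδ = 1.8059·49 = 88.489 N
C = 58.0/5.1 = 11.3725; K_W = (4C−1)/(4C−4)+0.615/C = 1.1264
τ_max = K_W·8FD/(πd³) = 1.1264·98.526 = 110.98 MPa
τ_max ≤ 128 MPa → acceptable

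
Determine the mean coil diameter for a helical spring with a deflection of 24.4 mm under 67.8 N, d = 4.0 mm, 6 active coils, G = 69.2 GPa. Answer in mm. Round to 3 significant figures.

51.0 mm

Required rate k = F/δ = 67.8/24.4 = 2.7787 N/mm
D = (Gd⁴/(8N_a·k))^(1/3) = (69.2×10³·4.0⁴/(8·6·2.7787))^(1/3)
  = (132820)^(1/3) = 51.0217 mm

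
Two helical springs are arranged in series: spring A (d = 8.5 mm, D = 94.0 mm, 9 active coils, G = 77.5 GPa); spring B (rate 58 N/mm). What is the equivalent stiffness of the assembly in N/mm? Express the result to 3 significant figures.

6.06 N/mm

k_A = Gd⁴/(8D³N_a) = (77.5×10³)(8.5⁴)/(8·94.0³·9) = 6.7649 N/mm
Series: 1/k_eq = 1/6.7649 + 1/58 = 0.16506; k_eq = 6.0583 N/mm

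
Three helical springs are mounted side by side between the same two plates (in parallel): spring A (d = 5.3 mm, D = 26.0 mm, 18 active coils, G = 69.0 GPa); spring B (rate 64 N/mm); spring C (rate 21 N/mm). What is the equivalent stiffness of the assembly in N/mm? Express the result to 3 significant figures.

k_A = Gd⁴/(8D³N_a) = (69.0×10³)(5.3⁴)/(8·26.0³·18) = 21.511 N/mm
Parallel: k_eq = 21.511 + 64 + 21 = 106.51 N/mm

107 N/mm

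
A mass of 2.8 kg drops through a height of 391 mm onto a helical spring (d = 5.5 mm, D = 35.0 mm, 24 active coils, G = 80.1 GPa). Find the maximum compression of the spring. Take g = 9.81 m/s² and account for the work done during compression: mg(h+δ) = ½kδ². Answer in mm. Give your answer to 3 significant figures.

k = Gd⁴/(8D³N_a) = (80.1×10³)(5.5⁴)/(8·35.0³·24) = 8.9039 N/mm
W = mg = 2.8 × 9.81 = 27.468 N
½kδ² − Wδ − Wh = 0 → δ = (W + √(W² + 2kWh))/k
δ = (27.468 + √(754.49 + 191255))/8.9039 = (27.468 + 438.19)/8.9039 = 52.298 mm

52.3 mm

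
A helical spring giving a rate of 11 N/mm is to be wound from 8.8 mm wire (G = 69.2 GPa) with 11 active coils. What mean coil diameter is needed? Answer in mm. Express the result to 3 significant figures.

D = (Gd⁴/(8N_a·k))^(1/3) = (69.2×10³·8.8⁴/(8·11·11))^(1/3)
  = (428708)^(1/3) = 75.4027 mm

75.4 mm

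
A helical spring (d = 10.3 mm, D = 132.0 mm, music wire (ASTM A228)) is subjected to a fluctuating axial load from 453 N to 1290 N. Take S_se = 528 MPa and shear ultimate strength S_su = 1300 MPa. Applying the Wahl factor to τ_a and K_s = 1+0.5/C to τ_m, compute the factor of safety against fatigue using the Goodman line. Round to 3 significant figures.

2.06

C = D/d = 132.0/10.3 = 12.8155; K_W = (4C−1)/(4C−4)+0.615/C = 1.1115; K_s = 1+0.5/C = 1.0390
F_a = (F_max−F_min)/2 = 418.5 N; F_m = (F_max+F_min)/2 = 871.5 N
τ_a = K_W·8F_aD/(πd³) = 1.1115 × 128.74 = 143.08 MPa
τ_m = K_s·8F_mD/(πd³) = 1.0390 × 268.08 = 278.54 MPa
Goodman: 1/n_f = τ_a/S_se + τ_m/S_su = 143.08/528 + 278.54/1300 = 0.27099 + 0.21426 = 0.48526
n_f = 1/0.48526 = 2.061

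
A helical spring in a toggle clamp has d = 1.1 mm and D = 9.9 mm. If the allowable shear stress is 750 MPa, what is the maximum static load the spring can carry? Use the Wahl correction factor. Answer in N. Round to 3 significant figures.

C = D/d = 9.9/1.1 = 9.0000
K_W = (4C−1)/(4C−4) + 0.615/C = 35.000/32.000 + 0.0683 = 1.1621
τ_max = K·8FD/(πd³) → F_max = τ_allow·πd³/(8DK)
F_max = 750·π·1.1³/(8·9.9·1.1621) = 3136.1/92.037 = 34.074 N

34.1 N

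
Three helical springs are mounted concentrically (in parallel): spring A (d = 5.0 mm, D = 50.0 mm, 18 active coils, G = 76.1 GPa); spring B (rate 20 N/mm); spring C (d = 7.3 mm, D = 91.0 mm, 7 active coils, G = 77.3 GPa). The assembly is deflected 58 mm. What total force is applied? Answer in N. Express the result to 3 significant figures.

1610 N

k_A = Gd⁴/(8D³N_a) = (76.1×10³)(5.0⁴)/(8·50.0³·18) = 2.6424 N/mm
k_C = Gd⁴/(8D³N_a) = (77.3×10³)(7.3⁴)/(8·91.0³·7) = 5.2019 N/mm
Parallel: k_eq = 2.6424 + 20 + 5.2019 = 27.844 N/mm
F = k_eq·δ = 27.844·58 = 1615 N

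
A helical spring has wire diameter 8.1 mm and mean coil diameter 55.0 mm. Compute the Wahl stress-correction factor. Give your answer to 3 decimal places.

1.220

C = D/d = 55.0/8.1 = 6.7901
K_W = (4C−1)/(4C−4) + 0.615/C = 26.160/23.160 + 0.0906 = 1.2201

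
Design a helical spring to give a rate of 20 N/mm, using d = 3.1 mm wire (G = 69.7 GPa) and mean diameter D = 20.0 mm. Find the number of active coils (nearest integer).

5

N_a = Gd⁴/(8D³k) = (69.7×10³ × 3.1⁴)/(8 × 20.0³ × 20)
    = 6.43694e+06 / 1.28e+06 = 5.029 → 5 coils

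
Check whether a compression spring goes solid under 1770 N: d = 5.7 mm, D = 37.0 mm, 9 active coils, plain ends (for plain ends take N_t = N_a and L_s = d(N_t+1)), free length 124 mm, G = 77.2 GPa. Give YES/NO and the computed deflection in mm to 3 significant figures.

YES, δ = 79.2 mm

k = Gd⁴/(8D³N_a) = (77.2×10³)(5.7⁴)/(8·37.0³·9) = 22.345 N/mm
N_t = 9; L_s = 5.7·10 = 57 mm; δ_solid = L₀ − L_s = 124 − 57 = 67 mm
δ = F/k = 1770/22.345 = 79.213 mm
δ ≥ δ_solid → spring goes solid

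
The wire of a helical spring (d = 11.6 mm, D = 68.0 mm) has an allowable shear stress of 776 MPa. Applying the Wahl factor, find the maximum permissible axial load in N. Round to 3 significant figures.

5560 N

C = D/d = 68.0/11.6 = 5.8621
K_W = (4C−1)/(4C−4) + 0.615/C = 22.448/19.448 + 0.1049 = 1.2592
τ_max = K·8FD/(πd³) → F_max = τ_allow·πd³/(8DK)
F_max = 776·π·11.6³/(8·68.0·1.2592) = 3.8053e+06/684.99 = 5555.2 N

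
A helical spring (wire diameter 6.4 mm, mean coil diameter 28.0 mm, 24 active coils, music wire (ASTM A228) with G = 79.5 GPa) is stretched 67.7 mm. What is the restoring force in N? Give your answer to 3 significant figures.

k = Gd⁴/(8D³N_a) = (79.5×10³)(6.4⁴)/(8·28.0³·24) = 31.645 N/mm
F = k·δ = 31.645 × 67.7 = 2142.4 N

2140 N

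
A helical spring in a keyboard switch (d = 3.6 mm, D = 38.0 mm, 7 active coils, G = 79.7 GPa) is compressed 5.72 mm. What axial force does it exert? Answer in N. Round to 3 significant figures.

24.9 N

k = Gd⁴/(8D³N_a) = (79.7×10³)(3.6⁴)/(8·38.0³·7) = 4.3564 N/mm
F = k·δ = 4.3564 × 5.72 = 24.919 N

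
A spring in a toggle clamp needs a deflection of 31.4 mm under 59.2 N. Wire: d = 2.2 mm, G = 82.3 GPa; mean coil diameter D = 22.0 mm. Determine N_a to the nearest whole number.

12

Required rate k = F/δ = 59.2/31.4 = 1.8854 N/mm
N_a = Gd⁴/(8D³k) = (82.3×10³ × 2.2⁴)/(8 × 22.0³ × 1.8854)
    = 1.92793e+06 / 160602 = 12 → 12 coils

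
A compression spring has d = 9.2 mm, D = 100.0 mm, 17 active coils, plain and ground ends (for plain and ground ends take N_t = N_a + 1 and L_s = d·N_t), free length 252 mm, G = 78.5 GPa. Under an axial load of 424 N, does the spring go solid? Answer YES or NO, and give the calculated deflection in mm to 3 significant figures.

YES, δ = 103 mm

k = Gd⁴/(8D³N_a) = (78.5×10³)(9.2⁴)/(8·100.0³·17) = 4.1351 N/mm
N_t = 18; L_s = 9.2·18 = 165.6 mm; δ_solid = L₀ − L_s = 252 − 165.6 = 86.4 mm
δ = F/k = 424/4.1351 = 102.54 mm
δ ≥ δ_solid → spring goes solid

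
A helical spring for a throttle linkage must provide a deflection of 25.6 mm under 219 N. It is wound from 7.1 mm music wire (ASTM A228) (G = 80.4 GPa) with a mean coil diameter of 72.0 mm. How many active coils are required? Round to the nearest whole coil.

8

Required rate k = F/δ = 219/25.6 = 8.5547 N/mm
N_a = Gd⁴/(8D³k) = (80.4×10³ × 7.1⁴)/(8 × 72.0³ × 8.5547)
    = 2.0431e+08 / 2.55442e+07 = 7.998 → 8 coils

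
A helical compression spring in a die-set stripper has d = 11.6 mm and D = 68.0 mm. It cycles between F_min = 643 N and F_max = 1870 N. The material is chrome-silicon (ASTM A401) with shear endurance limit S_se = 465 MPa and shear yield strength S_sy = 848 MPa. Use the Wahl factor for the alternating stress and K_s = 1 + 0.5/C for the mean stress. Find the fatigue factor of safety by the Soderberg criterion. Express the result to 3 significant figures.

2.76

C = D/d = 68.0/11.6 = 5.8621; K_W = (4C−1)/(4C−4)+0.615/C = 1.2592; K_s = 1+0.5/C = 1.0853
F_a = (F_max−F_min)/2 = 613.5 N; F_m = (F_max+F_min)/2 = 1256.5 N
τ_a = K_W·8F_aD/(πd³) = 1.2592 × 68.06 = 85.698 MPa
τ_m = K_s·8F_mD/(πd³) = 1.0853 × 139.39 = 151.28 MPa
Soderberg: 1/n_f = τ_a/S_se + τ_m/S_sy = 85.698/465 + 151.28/848 = 0.18430 + 0.17840 = 0.3627
n_f = 1/0.3627 = 2.757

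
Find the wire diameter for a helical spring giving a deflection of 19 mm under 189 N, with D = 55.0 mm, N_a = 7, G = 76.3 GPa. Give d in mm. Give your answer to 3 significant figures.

Required rate k = F/δ = 189/19 = 9.9474 N/mm
d = (8D³N_a·k / G)^(1/4) = (8·55.0³·7·9.9474 / (76.3×10³))^0.25
  = (1214.7)^0.25 = 5.9036 mm

5.90 mm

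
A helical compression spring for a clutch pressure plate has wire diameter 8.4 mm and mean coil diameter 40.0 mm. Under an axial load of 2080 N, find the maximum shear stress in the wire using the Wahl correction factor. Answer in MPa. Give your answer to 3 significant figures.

Spring index C = D/d = 40.0/8.4 = 4.7619
K_W = (4C−1)/(4C−4) + 0.615/C = 18.048/15.048 + 0.1291 = 1.3285
τ₀ = 8FD/(πd³) = 8·2080·40.0/(π·8.4³) = 665600/1862 = 357.46 MPa
τ_max = K·τ₀ = 1.3285 × 357.46 = 474.89 MPa

475 MPa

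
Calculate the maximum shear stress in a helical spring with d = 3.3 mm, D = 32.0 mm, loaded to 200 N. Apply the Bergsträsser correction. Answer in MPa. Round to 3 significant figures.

517 MPa

Spring index C = D/d = 32.0/3.3 = 9.6970
K_B = (4C+2)/(4C−3) = 40.788/35.788 = 1.1397
τ₀ = 8FD/(πd³) = 8·200·32.0/(π·3.3³) = 51200/112.9 = 453.5 MPa
τ_max = K·τ₀ = 1.1397 × 453.5 = 516.86 MPa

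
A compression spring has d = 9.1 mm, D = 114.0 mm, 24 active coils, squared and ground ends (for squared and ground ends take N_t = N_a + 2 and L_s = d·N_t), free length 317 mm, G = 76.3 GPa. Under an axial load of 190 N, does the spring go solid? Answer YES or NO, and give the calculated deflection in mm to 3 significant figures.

k = Gd⁴/(8D³N_a) = (76.3×10³)(9.1⁴)/(8·114.0³·24) = 1.8394 N/mm
N_t = 26; L_s = 9.1·26 = 236.6 mm; δ_solid = L₀ − L_s = 317 − 236.6 = 80.4 mm
δ = F/k = 190/1.8394 = 103.29 mm
δ ≥ δ_solid → spring goes solid

YES, δ = 103 mm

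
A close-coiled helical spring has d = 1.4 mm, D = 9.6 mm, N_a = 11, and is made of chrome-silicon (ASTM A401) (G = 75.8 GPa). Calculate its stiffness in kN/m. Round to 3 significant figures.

k = Gd⁴/(8D³N_a) = (75.8×10³ × 1.4⁴) / (8 × 9.6³ × 11)
  = 291193 / 77856.8 = 3.7401 N/mm

3.74 kN/m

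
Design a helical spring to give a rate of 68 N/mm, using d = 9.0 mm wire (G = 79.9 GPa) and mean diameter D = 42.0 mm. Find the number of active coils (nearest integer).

N_a = Gd⁴/(8D³k) = (79.9×10³ × 9.0⁴)/(8 × 42.0³ × 68)
    = 5.24224e+08 / 4.03039e+07 = 13.01 → 13 coils

13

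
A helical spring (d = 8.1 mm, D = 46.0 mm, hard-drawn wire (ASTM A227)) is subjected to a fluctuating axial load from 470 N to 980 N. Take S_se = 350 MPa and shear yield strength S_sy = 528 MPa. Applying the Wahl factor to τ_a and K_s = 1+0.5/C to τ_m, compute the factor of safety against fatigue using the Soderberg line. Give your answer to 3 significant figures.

1.88

C = D/d = 46.0/8.1 = 5.6790; K_W = (4C−1)/(4C−4)+0.615/C = 1.2686; K_s = 1+0.5/C = 1.0880
F_a = (F_max−F_min)/2 = 255 N; F_m = (F_max+F_min)/2 = 725 N
τ_a = K_W·8F_aD/(πd³) = 1.2686 × 56.206 = 71.302 MPa
τ_m = K_s·8F_mD/(πd³) = 1.0880 × 159.8 = 173.87 MPa
Soderberg: 1/n_f = τ_a/S_se + τ_m/S_sy = 71.302/350 + 173.87/528 = 0.20372 + 0.32930 = 0.53302
n_f = 1/0.53302 = 1.876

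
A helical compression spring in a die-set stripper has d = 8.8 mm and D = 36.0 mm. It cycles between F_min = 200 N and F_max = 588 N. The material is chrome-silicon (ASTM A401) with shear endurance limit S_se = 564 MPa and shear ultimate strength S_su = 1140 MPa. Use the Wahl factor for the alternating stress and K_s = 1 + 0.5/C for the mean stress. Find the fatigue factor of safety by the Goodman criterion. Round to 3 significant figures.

C = D/d = 36.0/8.8 = 4.0909; K_W = (4C−1)/(4C−4)+0.615/C = 1.3930; K_s = 1+0.5/C = 1.1222
F_a = (F_max−F_min)/2 = 194 N; F_m = (F_max+F_min)/2 = 394 N
τ_a = K_W·8F_aD/(πd³) = 1.3930 × 26.097 = 36.353 MPa
τ_m = K_s·8F_mD/(πd³) = 1.1222 × 53.002 = 59.48 MPa
Goodman: 1/n_f = τ_a/S_se + τ_m/S_su = 36.353/564 + 59.48/1140 = 0.06446 + 0.05218 = 0.11663
n_f = 1/0.11663 = 8.574

8.57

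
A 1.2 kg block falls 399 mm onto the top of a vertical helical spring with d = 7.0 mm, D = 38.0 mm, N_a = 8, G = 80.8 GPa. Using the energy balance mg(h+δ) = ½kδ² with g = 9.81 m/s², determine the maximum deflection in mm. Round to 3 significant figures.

k = Gd⁴/(8D³N_a) = (80.8×10³)(7.0⁴)/(8·38.0³·8) = 55.242 N/mm
W = mg = 1.2 × 9.81 = 11.772 N
½kδ² − Wδ − Wh = 0 → δ = (W + √(W² + 2kWh))/k
δ = (11.772 + √(138.58 + 518950))/55.242 = (11.772 + 720.48)/55.242 = 13.255 mm

13.3 mm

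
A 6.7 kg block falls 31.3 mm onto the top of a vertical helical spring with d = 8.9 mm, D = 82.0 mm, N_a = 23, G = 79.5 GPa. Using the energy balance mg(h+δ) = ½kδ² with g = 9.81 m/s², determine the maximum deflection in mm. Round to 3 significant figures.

k = Gd⁴/(8D³N_a) = (79.5×10³)(8.9⁴)/(8·82.0³·23) = 4.9166 N/mm
W = mg = 6.7 × 9.81 = 65.727 N
½kδ² − Wδ − Wh = 0 → δ = (W + √(W² + 2kWh))/k
δ = (65.727 + √(4320 + 20229.5))/4.9166 = (65.727 + 156.68)/4.9166 = 45.236 mm

45.2 mm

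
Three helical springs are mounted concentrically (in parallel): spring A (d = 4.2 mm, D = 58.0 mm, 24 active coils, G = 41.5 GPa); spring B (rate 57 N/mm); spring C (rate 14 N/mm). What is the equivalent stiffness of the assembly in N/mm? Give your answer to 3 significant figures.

k_A = Gd⁴/(8D³N_a) = (41.5×10³)(4.2⁴)/(8·58.0³·24) = 0.34471 N/mm
Parallel: k_eq = 0.34471 + 57 + 14 = 71.345 N/mm

71.3 N/mm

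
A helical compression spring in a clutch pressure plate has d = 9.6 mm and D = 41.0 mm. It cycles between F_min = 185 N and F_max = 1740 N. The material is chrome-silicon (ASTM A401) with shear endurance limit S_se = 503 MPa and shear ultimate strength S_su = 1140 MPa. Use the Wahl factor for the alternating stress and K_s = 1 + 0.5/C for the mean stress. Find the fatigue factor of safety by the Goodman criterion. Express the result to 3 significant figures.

2.76

C = D/d = 41.0/9.6 = 4.2708; K_W = (4C−1)/(4C−4)+0.615/C = 1.3733; K_s = 1+0.5/C = 1.1171
F_a = (F_max−F_min)/2 = 777.5 N; F_m = (F_max+F_min)/2 = 962.5 N
τ_a = K_W·8F_aD/(πd³) = 1.3733 × 91.751 = 126 MPa
τ_m = K_s·8F_mD/(πd³) = 1.1171 × 113.58 = 126.88 MPa
Goodman: 1/n_f = τ_a/S_se + τ_m/S_su = 126/503 + 126.88/1140 = 0.25050 + 0.11130 = 0.3618
n_f = 1/0.3618 = 2.764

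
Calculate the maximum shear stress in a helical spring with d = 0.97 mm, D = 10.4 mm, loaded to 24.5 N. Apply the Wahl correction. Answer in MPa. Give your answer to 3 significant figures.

Spring index C = D/d = 10.4/0.97 = 10.7216
K_W = (4C−1)/(4C−4) + 0.615/C = 41.887/38.887 + 0.0574 = 1.1345
τ₀ = 8FD/(πd³) = 8·24.5·10.4/(π·0.97³) = 2038.4/2.8672 = 710.93 MPa
τ_max = K·τ₀ = 1.1345 × 710.93 = 806.55 MPa

807 MPa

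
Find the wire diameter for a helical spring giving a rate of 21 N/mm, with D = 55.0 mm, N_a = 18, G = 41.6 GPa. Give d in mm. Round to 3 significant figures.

d = (8D³N_a·k / G)^(1/4) = (8·55.0³·18·21 / (41.6×10³))^0.25
  = (12094)^0.25 = 10.4868 mm

10.5 mm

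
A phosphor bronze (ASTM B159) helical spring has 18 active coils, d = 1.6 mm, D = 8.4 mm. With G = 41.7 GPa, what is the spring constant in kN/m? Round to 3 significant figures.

3.20 kN/m

k = Gd⁴/(8D³N_a) = (41.7×10³ × 1.6⁴) / (8 × 8.4³ × 18)
  = 273285 / 85349.4 = 3.202 N/mm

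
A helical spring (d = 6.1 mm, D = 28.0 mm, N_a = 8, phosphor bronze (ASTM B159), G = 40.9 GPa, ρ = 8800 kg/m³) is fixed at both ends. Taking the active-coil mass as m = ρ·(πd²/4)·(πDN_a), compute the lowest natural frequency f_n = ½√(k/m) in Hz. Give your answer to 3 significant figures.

k = Gd⁴/(8D³N_a) = (40.9×10³)(6.1⁴)/(8·28.0³·8) = 40.308 N/mm = 40308 N/m
Wire length L = πDN_a = π·28.0·8 = 703.72 mm
m = ρ·(πd²/4)·L = 8800 × 29.225×10⁻⁶ m² × 0.70372 m = 0.18098 kg
f_n = ½√(k/m) = 0.5·√(40308/0.18098) = 0.5·√(2.2272e+05) = 235.97 Hz

236 Hz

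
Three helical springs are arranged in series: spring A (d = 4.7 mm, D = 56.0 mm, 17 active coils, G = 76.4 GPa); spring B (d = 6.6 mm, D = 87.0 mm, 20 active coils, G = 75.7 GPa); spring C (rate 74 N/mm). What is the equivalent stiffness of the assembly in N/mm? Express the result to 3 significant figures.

0.721 N/mm

k_A = Gd⁴/(8D³N_a) = (76.4×10³)(4.7⁴)/(8·56.0³·17) = 1.5609 N/mm
k_B = Gd⁴/(8D³N_a) = (75.7×10³)(6.6⁴)/(8·87.0³·20) = 1.3633 N/mm
Series: 1/k_eq = 1/1.5609 + 1/1.3633 + 1/74 = 1.3877; k_eq = 0.72063 N/mm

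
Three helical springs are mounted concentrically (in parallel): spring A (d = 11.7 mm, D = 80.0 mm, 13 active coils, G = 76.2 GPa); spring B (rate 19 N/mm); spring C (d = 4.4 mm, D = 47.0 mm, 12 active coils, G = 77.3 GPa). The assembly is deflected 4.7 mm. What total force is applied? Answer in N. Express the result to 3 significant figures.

k_A = Gd⁴/(8D³N_a) = (76.2×10³)(11.7⁴)/(8·80.0³·13) = 26.816 N/mm
k_C = Gd⁴/(8D³N_a) = (77.3×10³)(4.4⁴)/(8·47.0³·12) = 2.9069 N/mm
Parallel: k_eq = 26.816 + 19 + 2.9069 = 48.723 N/mm
F = k_eq·δ = 48.723·4.7 = 229 N

229 N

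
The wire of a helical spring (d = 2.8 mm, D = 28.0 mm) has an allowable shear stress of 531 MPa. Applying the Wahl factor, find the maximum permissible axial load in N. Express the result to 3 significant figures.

143 N

C = D/d = 28.0/2.8 = 10.0000
K_W = (4C−1)/(4C−4) + 0.615/C = 39.000/36.000 + 0.0615 = 1.1448
τ_max = K·8FD/(πd³) → F_max = τ_allow·πd³/(8DK)
F_max = 531·π·2.8³/(8·28.0·1.1448) = 36620/256.44 = 142.8 N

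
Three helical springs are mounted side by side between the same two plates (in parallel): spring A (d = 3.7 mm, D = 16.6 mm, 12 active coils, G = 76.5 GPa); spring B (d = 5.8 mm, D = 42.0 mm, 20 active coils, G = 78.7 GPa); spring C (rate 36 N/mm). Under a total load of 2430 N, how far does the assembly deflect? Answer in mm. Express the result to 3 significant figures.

31.9 mm

k_A = Gd⁴/(8D³N_a) = (76.5×10³)(3.7⁴)/(8·16.6³·12) = 32.649 N/mm
k_B = Gd⁴/(8D³N_a) = (78.7×10³)(5.8⁴)/(8·42.0³·20) = 7.5131 N/mm
Parallel: k_eq = 32.649 + 7.5131 + 36 = 76.162 N/mm
δ = F/k_eq = 2430/76.162 = 31.906 mm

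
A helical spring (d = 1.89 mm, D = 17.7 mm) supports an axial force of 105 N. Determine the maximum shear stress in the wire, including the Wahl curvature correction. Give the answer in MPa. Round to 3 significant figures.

810 MPa

Spring index C = D/d = 17.7/1.89 = 9.3651
K_W = (4C−1)/(4C−4) + 0.615/C = 36.460/33.460 + 0.0657 = 1.1553
τ₀ = 8FD/(πd³) = 8·105·17.7/(π·1.89³) = 14868/21.21 = 701 MPa
τ_max = K·τ₀ = 1.1553 × 701 = 809.88 MPa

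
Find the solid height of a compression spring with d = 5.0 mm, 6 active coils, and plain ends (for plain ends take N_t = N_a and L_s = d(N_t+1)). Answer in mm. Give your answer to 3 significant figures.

35.0 mm

plain ends: N_t = N_a = 6
L_s = d·(N_t+1) = 5.0 × 7 = 35 mm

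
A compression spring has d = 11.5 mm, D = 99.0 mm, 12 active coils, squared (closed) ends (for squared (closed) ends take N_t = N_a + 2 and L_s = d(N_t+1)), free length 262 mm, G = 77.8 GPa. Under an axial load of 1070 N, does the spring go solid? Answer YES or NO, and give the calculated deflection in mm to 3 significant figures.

k = Gd⁴/(8D³N_a) = (77.8×10³)(11.5⁴)/(8·99.0³·12) = 14.608 N/mm
N_t = 14; L_s = 11.5·15 = 172.5 mm; δ_solid = L₀ − L_s = 262 − 172.5 = 89.5 mm
δ = F/k = 1070/14.608 = 73.247 mm
δ < δ_solid → spring does not go solid

NO, δ = 73.2 mm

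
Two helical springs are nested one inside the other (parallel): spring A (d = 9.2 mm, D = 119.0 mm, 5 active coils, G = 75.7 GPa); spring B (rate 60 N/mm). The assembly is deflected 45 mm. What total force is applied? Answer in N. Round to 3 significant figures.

3060 N

k_A = Gd⁴/(8D³N_a) = (75.7×10³)(9.2⁴)/(8·119.0³·5) = 8.0454 N/mm
Parallel: k_eq = 8.0454 + 60 = 68.045 N/mm
F = k_eq·δ = 68.045·45 = 3062 N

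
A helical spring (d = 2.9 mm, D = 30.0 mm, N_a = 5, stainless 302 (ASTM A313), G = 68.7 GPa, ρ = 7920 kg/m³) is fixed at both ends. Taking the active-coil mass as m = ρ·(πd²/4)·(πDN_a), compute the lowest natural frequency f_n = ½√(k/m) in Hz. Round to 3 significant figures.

214 Hz

k = Gd⁴/(8D³N_a) = (68.7×10³)(2.9⁴)/(8·30.0³·5) = 4.4991 N/mm = 4499.1 N/m
Wire length L = πDN_a = π·30.0·5 = 471.24 mm
m = ρ·(πd²/4)·L = 7920 × 6.6052×10⁻⁶ m² × 0.47124 m = 0.024652 kg
f_n = ½√(k/m) = 0.5·√(4499.1/0.024652) = 0.5·√(1.825e+05) = 213.6 Hz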